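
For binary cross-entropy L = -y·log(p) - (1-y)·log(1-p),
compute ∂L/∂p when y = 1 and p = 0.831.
∂L/∂p = -1.203

∂L/∂p = -y/p + (1-y)/(1-p) = -1/0.831 + 0 = -1.203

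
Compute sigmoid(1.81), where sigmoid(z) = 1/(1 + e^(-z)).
0.8594

sigmoid(1.81) = 1/(1 + e^(-1.81)) = 1/(1 + 0.1637) = 0.8594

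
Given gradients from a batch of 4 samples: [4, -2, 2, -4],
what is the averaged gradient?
Average gradient = 0

Average = (1/4)(4 + -2 + 2 + -4) = 0/4 = 0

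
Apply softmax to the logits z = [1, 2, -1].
p = [0.2595, 0.7054, 0.0351]

exp(z) = [2.718, 7.389, 0.3679]
Sum = 10.48
p = [0.2595, 0.7054, 0.0351]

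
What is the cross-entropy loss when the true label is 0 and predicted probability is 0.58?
L = 0.8675

L = -0·log(0.58) - 1·log(0.42) = -log(0.42) = 0.8675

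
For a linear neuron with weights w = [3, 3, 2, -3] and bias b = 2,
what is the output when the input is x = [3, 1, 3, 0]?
y = 20

y = (3)(3) + (3)(1) + (2)(3) + (-3)(0) + 2 = 20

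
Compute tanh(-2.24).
-0.9776

tanh(-2.24) = (e^(-2.24) - e^(2.24))/(e^(-2.24) + e^(2.24)) = -0.9776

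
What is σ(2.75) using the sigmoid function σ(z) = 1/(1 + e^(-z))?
0.9399

sigmoid(2.75) = 1/(1 + e^(-2.75)) = 1/(1 + 0.06393) = 0.9399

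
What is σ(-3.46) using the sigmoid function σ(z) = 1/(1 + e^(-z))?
0.03047

sigmoid(-3.46) = 1/(1 + e^(3.46)) = 1/(1 + 31.82) = 0.03047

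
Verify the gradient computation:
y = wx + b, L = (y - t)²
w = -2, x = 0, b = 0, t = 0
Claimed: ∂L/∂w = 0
Correct

y = (-2)(0) + 0 = 0
∂L/∂y = 2(y - t) = 2(0 - 0) = 0
∂y/∂w = x = 0
∂L/∂w = 0 × 0 = 0

Claimed value: 0
Correct: The correct gradient is 0.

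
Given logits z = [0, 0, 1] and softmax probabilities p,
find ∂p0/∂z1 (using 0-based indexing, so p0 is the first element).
∂p0/∂z1 = -0.04492

p = softmax(z) = [0.2119, 0.2119, 0.5761]
p0 = 0.2119, p1 = 0.2119

∂p0/∂z1 = -p0 × p1 = -0.2119 × 0.2119 = -0.04492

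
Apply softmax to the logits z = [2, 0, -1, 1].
p = [0.6439, 0.0871, 0.0321, 0.2369]

exp(z) = [7.389, 1, 0.3679, 2.718]
Sum = 11.48
p = [0.6439, 0.0871, 0.0321, 0.2369]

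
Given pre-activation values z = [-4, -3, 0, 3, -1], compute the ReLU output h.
h = [0, 0, 0, 3, 0]

ReLU applied element-wise: max(0,-4)=0, max(0,-3)=0, max(0,0)=0, max(0,3)=3, max(0,-1)=0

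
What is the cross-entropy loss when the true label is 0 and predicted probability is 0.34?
L = 0.4155

L = -0·log(0.34) - 1·log(0.66) = -log(0.66) = 0.4155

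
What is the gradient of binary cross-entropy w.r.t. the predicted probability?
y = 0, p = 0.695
∂L/∂p = 3.279

∂L/∂p = -y/p + (1-y)/(1-p) = 0 + 1/0.305 = 3.279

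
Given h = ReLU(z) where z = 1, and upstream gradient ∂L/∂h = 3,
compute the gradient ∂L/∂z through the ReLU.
∂L/∂z = 3

h = ReLU(1) = 1
Since z > 0: ∂h/∂z = 1
∂L/∂z = ∂L/∂h · ∂h/∂z = 3 × 1 = 3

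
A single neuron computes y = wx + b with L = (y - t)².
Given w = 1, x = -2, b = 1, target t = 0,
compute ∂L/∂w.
∂L/∂w = 4

y = wx + b = (1)(-2) + 1 = -1
∂L/∂y = 2(y - t) = 2(-1 - 0) = -2
∂y/∂w = x = -2
∂L/∂w = ∂L/∂y · ∂y/∂w = -2 × -2 = 4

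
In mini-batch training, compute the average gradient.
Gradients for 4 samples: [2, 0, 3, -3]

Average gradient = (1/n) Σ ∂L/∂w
Average gradient = 0.5

Average = (1/4)(2 + 0 + 3 + -3) = 2/4 = 0.5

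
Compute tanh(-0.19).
-0.1877

tanh(-0.19) = (e^(-0.19) - e^(0.19))/(e^(-0.19) + e^(0.19)) = -0.1877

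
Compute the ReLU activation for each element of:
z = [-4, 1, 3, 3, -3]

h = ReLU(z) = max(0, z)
h = [0, 1, 3, 3, 0]

ReLU applied element-wise: max(0,-4)=0, max(0,1)=1, max(0,3)=3, max(0,3)=3, max(0,-3)=0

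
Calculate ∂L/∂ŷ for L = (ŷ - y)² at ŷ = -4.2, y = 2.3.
∂L/∂ŷ = -13.0

∂L/∂ŷ = 2(ŷ - y) = 2(-4.2 - 2.3) = 2(-6.5) = -13.0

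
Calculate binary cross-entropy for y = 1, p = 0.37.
L = 0.9943

L = -1·log(0.37) - 0·log(0.63) = -log(0.37) = 0.9943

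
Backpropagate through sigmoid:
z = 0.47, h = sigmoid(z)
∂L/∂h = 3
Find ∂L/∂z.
∂L/∂z = 0.7101

σ(0.47) = 0.6154
σ'(0.47) = σ(0.47)(1 - σ(0.47)) = 0.6154 × 0.3846 = 0.2367
∂L/∂z = ∂L/∂h · σ'(z) = 3 × 0.2367 = 0.7101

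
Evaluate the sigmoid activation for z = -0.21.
0.4477

sigmoid(-0.21) = 1/(1 + e^(0.21)) = 1/(1 + 1.234) = 0.4477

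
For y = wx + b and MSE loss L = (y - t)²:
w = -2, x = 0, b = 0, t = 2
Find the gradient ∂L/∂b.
∂L/∂b = -4

y = wx + b = (-2)(0) + 0 = 0
∂L/∂y = 2(y - t) = 2(0 - 2) = -4
∂y/∂b = 1
∂L/∂b = ∂L/∂y · ∂y/∂b = -4 × 1 = -4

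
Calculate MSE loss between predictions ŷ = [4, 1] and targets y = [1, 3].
MSE = 6.5

MSE = (1/2)((4-1)² + (1-3)²) = (1/2)(9 + 4) = 6.5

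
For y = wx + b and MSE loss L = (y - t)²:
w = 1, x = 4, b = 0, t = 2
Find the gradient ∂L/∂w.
∂L/∂w = 16

y = wx + b = (1)(4) + 0 = 4
∂L/∂y = 2(y - t) = 2(4 - 2) = 4
∂y/∂w = x = 4
∂L/∂w = ∂L/∂y · ∂y/∂w = 4 × 4 = 16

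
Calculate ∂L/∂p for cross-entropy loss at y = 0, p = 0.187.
∂L/∂p = 1.23

∂L/∂p = -y/p + (1-y)/(1-p) = 0 + 1/0.813 = 1.23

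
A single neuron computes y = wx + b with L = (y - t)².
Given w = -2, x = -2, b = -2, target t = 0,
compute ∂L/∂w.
∂L/∂w = -8

y = wx + b = (-2)(-2) + -2 = 2
∂L/∂y = 2(y - t) = 2(2 - 0) = 4
∂y/∂w = x = -2
∂L/∂w = ∂L/∂y · ∂y/∂w = 4 × -2 = -8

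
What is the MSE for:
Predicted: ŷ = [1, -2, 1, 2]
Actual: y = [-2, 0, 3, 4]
MSE = 5.25

MSE = (1/4)((1--2)² + (-2-0)² + (1-3)² + (2-4)²) = (1/4)(9 + 4 + 4 + 4) = 5.25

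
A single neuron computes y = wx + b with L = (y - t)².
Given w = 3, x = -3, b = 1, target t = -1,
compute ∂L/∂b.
∂L/∂b = -14

y = wx + b = (3)(-3) + 1 = -8
∂L/∂y = 2(y - t) = 2(-8 - -1) = -14
∂y/∂b = 1
∂L/∂b = ∂L/∂y · ∂y/∂b = -14 × 1 = -14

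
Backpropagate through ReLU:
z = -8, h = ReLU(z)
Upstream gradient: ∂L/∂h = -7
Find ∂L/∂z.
∂L/∂z = 0

h = ReLU(-8) = 0
Since z < 0: ∂h/∂z = 0
∂L/∂z = ∂L/∂h · ∂h/∂z = -7 × 0 = 0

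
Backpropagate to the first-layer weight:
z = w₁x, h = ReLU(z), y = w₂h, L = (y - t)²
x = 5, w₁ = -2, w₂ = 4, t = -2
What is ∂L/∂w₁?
∂L/∂w₁ = 0

Forward pass:
z = w₁x = -2×5 = -10
h = ReLU(-10) = 0
y = w₂h = 4×0 = 0

Backward pass:
∂L/∂y = 2(y - t) = 2(0 - -2) = 4
∂y/∂h = w₂ = 4
∂h/∂z = 0 (ReLU derivative)
∂z/∂w₁ = x = 5

∂L/∂w₁ = 4 × 4 × 0 × 5 = 0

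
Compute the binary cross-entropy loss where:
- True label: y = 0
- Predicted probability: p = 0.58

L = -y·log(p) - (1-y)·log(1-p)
L = 0.8675

L = -0·log(0.58) - 1·log(0.42) = -log(0.42) = 0.8675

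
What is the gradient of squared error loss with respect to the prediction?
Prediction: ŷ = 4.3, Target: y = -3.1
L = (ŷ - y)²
∂L/∂ŷ = 14.8

∂L/∂ŷ = 2(ŷ - y) = 2(4.3 - -3.1) = 2(7.4) = 14.8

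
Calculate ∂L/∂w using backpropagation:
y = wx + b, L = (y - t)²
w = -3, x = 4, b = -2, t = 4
∂L/∂w = -144

y = wx + b = (-3)(4) + -2 = -14
∂L/∂y = 2(y - t) = 2(-14 - 4) = -36
∂y/∂w = x = 4
∂L/∂w = ∂L/∂y · ∂y/∂w = -36 × 4 = -144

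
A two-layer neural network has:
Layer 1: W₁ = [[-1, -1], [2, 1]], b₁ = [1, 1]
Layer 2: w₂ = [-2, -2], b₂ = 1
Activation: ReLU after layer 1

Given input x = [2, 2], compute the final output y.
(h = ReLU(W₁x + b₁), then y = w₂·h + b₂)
y = -13

Layer 1 pre-activation: z₁ = [-3, 7]
After ReLU: h = [0, 7]
Layer 2 output: y = -2×0 + -2×7 + 1 = -13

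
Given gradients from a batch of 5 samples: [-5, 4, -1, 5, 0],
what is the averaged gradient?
Average gradient = 0.6

Average = (1/5)(-5 + 4 + -1 + 5 + 0) = 3/5 = 0.6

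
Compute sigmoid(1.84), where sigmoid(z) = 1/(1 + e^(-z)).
0.8629

sigmoid(1.84) = 1/(1 + e^(-1.84)) = 1/(1 + 0.1588) = 0.8629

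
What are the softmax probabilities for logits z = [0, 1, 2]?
p = [0.09, 0.2447, 0.6652]

exp(z) = [1, 2.718, 7.389]
Sum = 11.11
p = [0.09, 0.2447, 0.6652]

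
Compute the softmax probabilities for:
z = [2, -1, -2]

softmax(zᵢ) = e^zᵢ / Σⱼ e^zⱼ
p = [0.9362, 0.0466, 0.0171]

exp(z) = [7.389, 0.3679, 0.1353]
Sum = 7.892
p = [0.9362, 0.0466, 0.0171]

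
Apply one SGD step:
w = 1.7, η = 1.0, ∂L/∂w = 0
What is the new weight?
w_new = 1.7

w_new = w - η·∂L/∂w = 1.7 - 1.0×(0) = 1.7 - (0) = 1.7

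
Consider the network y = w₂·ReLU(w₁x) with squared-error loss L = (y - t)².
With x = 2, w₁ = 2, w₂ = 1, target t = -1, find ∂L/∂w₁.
∂L/∂w₁ = 20

Forward pass:
z = w₁x = 2×2 = 4
h = ReLU(4) = 4
y = w₂h = 1×4 = 4

Backward pass:
∂L/∂y = 2(y - t) = 2(4 - -1) = 10
∂y/∂h = w₂ = 1
∂h/∂z = 1 (ReLU derivative)
∂z/∂w₁ = x = 2

∂L/∂w₁ = 10 × 1 × 1 × 2 = 20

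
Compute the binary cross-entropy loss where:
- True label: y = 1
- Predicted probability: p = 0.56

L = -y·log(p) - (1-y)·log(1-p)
L = 0.5798

L = -1·log(0.56) - 0·log(0.44) = -log(0.56) = 0.5798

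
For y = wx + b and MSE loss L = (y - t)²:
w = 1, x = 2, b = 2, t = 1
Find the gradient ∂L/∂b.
∂L/∂b = 6

y = wx + b = (1)(2) + 2 = 4
∂L/∂y = 2(y - t) = 2(4 - 1) = 6
∂y/∂b = 1
∂L/∂b = ∂L/∂y · ∂y/∂b = 6 × 1 = 6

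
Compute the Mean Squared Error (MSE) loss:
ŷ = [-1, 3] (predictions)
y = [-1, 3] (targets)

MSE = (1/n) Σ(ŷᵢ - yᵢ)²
MSE = 0

MSE = (1/2)((-1--1)² + (3-3)²) = (1/2)(0 + 0) = 0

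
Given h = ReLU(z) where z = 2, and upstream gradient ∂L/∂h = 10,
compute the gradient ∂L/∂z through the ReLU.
∂L/∂z = 10

h = ReLU(2) = 2
Since z > 0: ∂h/∂z = 1
∂L/∂z = ∂L/∂h · ∂h/∂z = 10 × 1 = 10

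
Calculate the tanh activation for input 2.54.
0.9876

tanh(2.54) = (e^(2.54) - e^(-2.54))/(e^(2.54) + e^(-2.54)) = 0.9876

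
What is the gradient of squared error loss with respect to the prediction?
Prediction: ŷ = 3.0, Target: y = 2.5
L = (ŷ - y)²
∂L/∂ŷ = 1.0

∂L/∂ŷ = 2(ŷ - y) = 2(3.0 - 2.5) = 2(0.5) = 1.0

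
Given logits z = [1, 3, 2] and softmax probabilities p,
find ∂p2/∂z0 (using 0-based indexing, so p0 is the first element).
∂p2/∂z0 = -0.02203

p = softmax(z) = [0.09003, 0.6652, 0.2447]
p2 = 0.2447, p0 = 0.09003

∂p2/∂z0 = -p2 × p0 = -0.2447 × 0.09003 = -0.02203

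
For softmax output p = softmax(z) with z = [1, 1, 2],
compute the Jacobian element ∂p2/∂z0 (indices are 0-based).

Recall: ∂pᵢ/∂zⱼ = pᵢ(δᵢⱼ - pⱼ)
∂p2/∂z0 = -0.1221

p = softmax(z) = [0.2119, 0.2119, 0.5761]
p2 = 0.5761, p0 = 0.2119

∂p2/∂z0 = -p2 × p0 = -0.5761 × 0.2119 = -0.1221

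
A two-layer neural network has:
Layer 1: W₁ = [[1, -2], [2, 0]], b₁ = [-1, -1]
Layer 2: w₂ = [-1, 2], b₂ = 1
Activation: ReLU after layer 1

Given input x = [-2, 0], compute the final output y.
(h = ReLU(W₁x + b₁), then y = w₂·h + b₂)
y = 1

Layer 1 pre-activation: z₁ = [-3, -5]
After ReLU: h = [0, 0]
Layer 2 output: y = -1×0 + 2×0 + 1 = 1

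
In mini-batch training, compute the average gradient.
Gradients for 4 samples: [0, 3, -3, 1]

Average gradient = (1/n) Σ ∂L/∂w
Average gradient = 0.25

Average = (1/4)(0 + 3 + -3 + 1) = 1/4 = 0.25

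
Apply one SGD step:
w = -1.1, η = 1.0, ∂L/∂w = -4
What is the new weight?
w_new = 2.9

w_new = w - η·∂L/∂w = -1.1 - 1.0×(-4) = -1.1 - (-4) = 2.9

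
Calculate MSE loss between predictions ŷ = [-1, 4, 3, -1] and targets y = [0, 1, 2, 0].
MSE = 3

MSE = (1/4)((-1-0)² + (4-1)² + (3-2)² + (-1-0)²) = (1/4)(1 + 9 + 1 + 1) = 3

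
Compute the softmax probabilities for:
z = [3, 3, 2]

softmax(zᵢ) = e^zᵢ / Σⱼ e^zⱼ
p = [0.4223, 0.4223, 0.1554]

exp(z) = [20.09, 20.09, 7.389]
Sum = 47.56
p = [0.4223, 0.4223, 0.1554]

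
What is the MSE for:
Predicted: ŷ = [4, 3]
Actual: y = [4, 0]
MSE = 4.5

MSE = (1/2)((4-4)² + (3-0)²) = (1/2)(0 + 9) = 4.5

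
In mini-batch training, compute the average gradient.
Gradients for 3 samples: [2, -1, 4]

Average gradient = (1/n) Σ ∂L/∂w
Average gradient = 1.667

Average = (1/3)(2 + -1 + 4) = 5/3 = 1.667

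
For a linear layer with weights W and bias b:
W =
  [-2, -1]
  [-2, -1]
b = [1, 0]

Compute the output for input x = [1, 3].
y = [-4, -5]

Wx = [-2×1 + -1×3, -2×1 + -1×3]
   = [-5, -5]
y = Wx + b = [-5 + 1, -5 + 0] = [-4, -5]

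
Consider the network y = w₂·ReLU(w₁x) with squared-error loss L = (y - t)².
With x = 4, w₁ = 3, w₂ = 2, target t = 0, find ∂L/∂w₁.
∂L/∂w₁ = 384

Forward pass:
z = w₁x = 3×4 = 12
h = ReLU(12) = 12
y = w₂h = 2×12 = 24

Backward pass:
∂L/∂y = 2(y - t) = 2(24 - 0) = 48
∂y/∂h = w₂ = 2
∂h/∂z = 1 (ReLU derivative)
∂z/∂w₁ = x = 4

∂L/∂w₁ = 48 × 2 × 1 × 4 = 384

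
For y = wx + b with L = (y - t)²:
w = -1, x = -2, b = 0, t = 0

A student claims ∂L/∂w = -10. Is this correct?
Incorrect

y = (-1)(-2) + 0 = 2
∂L/∂y = 2(y - t) = 2(2 - 0) = 4
∂y/∂w = x = -2
∂L/∂w = 4 × -2 = -8

Claimed value: -10
Incorrect: The correct gradient is -8.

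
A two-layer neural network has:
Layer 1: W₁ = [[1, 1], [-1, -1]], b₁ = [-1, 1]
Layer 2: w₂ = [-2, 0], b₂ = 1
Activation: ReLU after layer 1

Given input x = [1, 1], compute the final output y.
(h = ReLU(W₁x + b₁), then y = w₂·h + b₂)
y = -1

Layer 1 pre-activation: z₁ = [1, -1]
After ReLU: h = [1, 0]
Layer 2 output: y = -2×1 + 0×0 + 1 = -1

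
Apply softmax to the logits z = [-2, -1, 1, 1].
p = [0.0228, 0.0619, 0.4576, 0.4576]

exp(z) = [0.1353, 0.3679, 2.718, 2.718]
Sum = 5.94
p = [0.0228, 0.0619, 0.4576, 0.4576]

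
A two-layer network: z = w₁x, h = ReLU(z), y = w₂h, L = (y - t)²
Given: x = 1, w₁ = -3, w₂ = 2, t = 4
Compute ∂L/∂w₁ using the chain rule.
∂L/∂w₁ = 0

Forward pass:
z = w₁x = -3×1 = -3
h = ReLU(-3) = 0
y = w₂h = 2×0 = 0

Backward pass:
∂L/∂y = 2(y - t) = 2(0 - 4) = -8
∂y/∂h = w₂ = 2
∂h/∂z = 0 (ReLU derivative)
∂z/∂w₁ = x = 1

∂L/∂w₁ = -8 × 2 × 0 × 1 = 0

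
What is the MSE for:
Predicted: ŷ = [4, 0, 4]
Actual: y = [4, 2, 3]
MSE = 1.667

MSE = (1/3)((4-4)² + (0-2)² + (4-3)²) = (1/3)(0 + 4 + 1) = 1.667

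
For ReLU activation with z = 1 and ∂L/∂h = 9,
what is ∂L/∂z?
∂L/∂z = 9

h = ReLU(1) = 1
Since z > 0: ∂h/∂z = 1
∂L/∂z = ∂L/∂h · ∂h/∂z = 9 × 1 = 9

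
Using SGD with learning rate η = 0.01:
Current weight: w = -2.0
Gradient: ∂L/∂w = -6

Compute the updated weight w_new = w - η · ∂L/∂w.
w_new = -1.94

w_new = w - η·∂L/∂w = -2.0 - 0.01×(-6) = -2.0 - (-0.06) = -1.94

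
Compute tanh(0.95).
0.7398

tanh(0.95) = (e^(0.95) - e^(-0.95))/(e^(0.95) + e^(-0.95)) = 0.7398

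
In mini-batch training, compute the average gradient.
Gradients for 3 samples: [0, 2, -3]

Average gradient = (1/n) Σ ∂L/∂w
Average gradient = -0.3333

Average = (1/3)(0 + 2 + -3) = -1/3 = -0.3333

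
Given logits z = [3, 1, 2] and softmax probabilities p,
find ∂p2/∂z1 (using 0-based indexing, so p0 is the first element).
∂p2/∂z1 = -0.02203

p = softmax(z) = [0.6652, 0.09003, 0.2447]
p2 = 0.2447, p1 = 0.09003

∂p2/∂z1 = -p2 × p1 = -0.2447 × 0.09003 = -0.02203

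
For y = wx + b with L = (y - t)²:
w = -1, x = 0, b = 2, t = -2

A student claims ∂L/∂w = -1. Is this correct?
Incorrect

y = (-1)(0) + 2 = 2
∂L/∂y = 2(y - t) = 2(2 - -2) = 8
∂y/∂w = x = 0
∂L/∂w = 8 × 0 = 0

Claimed value: -1
Incorrect: The correct gradient is 0.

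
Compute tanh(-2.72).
-0.9914

tanh(-2.72) = (e^(-2.72) - e^(2.72))/(e^(-2.72) + e^(2.72)) = -0.9914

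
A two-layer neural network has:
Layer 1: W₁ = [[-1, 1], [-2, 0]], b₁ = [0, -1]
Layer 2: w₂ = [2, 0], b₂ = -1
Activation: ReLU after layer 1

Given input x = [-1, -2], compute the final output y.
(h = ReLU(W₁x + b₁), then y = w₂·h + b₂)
y = -1

Layer 1 pre-activation: z₁ = [-1, 1]
After ReLU: h = [0, 1]
Layer 2 output: y = 2×0 + 0×1 + -1 = -1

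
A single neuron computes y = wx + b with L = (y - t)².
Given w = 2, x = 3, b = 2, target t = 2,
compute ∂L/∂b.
∂L/∂b = 12

y = wx + b = (2)(3) + 2 = 8
∂L/∂y = 2(y - t) = 2(8 - 2) = 12
∂y/∂b = 1
∂L/∂b = ∂L/∂y · ∂y/∂b = 12 × 1 = 12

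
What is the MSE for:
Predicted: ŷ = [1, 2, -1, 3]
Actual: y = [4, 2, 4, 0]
MSE = 10.75

MSE = (1/4)((1-4)² + (2-2)² + (-1-4)² + (3-0)²) = (1/4)(9 + 0 + 25 + 9) = 10.75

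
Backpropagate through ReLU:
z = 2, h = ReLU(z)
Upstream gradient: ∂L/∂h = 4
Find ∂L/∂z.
∂L/∂z = 4

h = ReLU(2) = 2
Since z > 0: ∂h/∂z = 1
∂L/∂z = ∂L/∂h · ∂h/∂z = 4 × 1 = 4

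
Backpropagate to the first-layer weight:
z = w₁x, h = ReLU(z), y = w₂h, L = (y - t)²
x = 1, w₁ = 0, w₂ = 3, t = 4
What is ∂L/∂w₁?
∂L/∂w₁ = 0

Forward pass:
z = w₁x = 0×1 = 0
h = ReLU(0) = 0
y = w₂h = 3×0 = 0

Backward pass:
∂L/∂y = 2(y - t) = 2(0 - 4) = -8
∂y/∂h = w₂ = 3
∂h/∂z = 0 (ReLU derivative)
∂z/∂w₁ = x = 1

∂L/∂w₁ = -8 × 3 × 0 × 1 = 0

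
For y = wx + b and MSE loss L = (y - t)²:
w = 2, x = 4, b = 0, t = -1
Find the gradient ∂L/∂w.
∂L/∂w = 72

y = wx + b = (2)(4) + 0 = 8
∂L/∂y = 2(y - t) = 2(8 - -1) = 18
∂y/∂w = x = 4
∂L/∂w = ∂L/∂y · ∂y/∂w = 18 × 4 = 72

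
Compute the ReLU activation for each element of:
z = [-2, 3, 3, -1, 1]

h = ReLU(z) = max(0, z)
h = [0, 3, 3, 0, 1]

ReLU applied element-wise: max(0,-2)=0, max(0,3)=3, max(0,3)=3, max(0,-1)=0, max(0,1)=1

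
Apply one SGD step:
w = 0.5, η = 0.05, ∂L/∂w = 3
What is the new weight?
w_new = 0.35

w_new = w - η·∂L/∂w = 0.5 - 0.05×(3) = 0.5 - (0.15) = 0.35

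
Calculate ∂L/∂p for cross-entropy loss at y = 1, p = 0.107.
∂L/∂p = -9.346

∂L/∂p = -y/p + (1-y)/(1-p) = -1/0.107 + 0 = -9.346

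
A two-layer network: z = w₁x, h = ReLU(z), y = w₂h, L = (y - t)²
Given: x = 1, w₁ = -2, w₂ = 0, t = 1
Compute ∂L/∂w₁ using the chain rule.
∂L/∂w₁ = 0

Forward pass:
z = w₁x = -2×1 = -2
h = ReLU(-2) = 0
y = w₂h = 0×0 = 0

Backward pass:
∂L/∂y = 2(y - t) = 2(0 - 1) = -2
∂y/∂h = w₂ = 0
∂h/∂z = 0 (ReLU derivative)
∂z/∂w₁ = x = 1

∂L/∂w₁ = -2 × 0 × 0 × 1 = 0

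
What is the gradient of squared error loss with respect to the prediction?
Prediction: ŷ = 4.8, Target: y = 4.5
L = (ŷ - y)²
∂L/∂ŷ = 0.6

∂L/∂ŷ = 2(ŷ - y) = 2(4.8 - 4.5) = 2(0.3) = 0.6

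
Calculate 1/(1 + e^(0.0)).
0.5

sigmoid(0.0) = 1/(1 + e^(0.0)) = 1/(1 + 1) = 0.5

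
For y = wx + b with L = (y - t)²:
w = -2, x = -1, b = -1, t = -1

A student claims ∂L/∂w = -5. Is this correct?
Incorrect

y = (-2)(-1) + -1 = 1
∂L/∂y = 2(y - t) = 2(1 - -1) = 4
∂y/∂w = x = -1
∂L/∂w = 4 × -1 = -4

Claimed value: -5
Incorrect: The correct gradient is -4.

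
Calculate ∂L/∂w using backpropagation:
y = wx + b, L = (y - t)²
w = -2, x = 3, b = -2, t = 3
∂L/∂w = -66

y = wx + b = (-2)(3) + -2 = -8
∂L/∂y = 2(y - t) = 2(-8 - 3) = -22
∂y/∂w = x = 3
∂L/∂w = ∂L/∂y · ∂y/∂w = -22 × 3 = -66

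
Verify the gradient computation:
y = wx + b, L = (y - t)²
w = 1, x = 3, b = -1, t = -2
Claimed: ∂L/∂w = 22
Incorrect

y = (1)(3) + -1 = 2
∂L/∂y = 2(y - t) = 2(2 - -2) = 8
∂y/∂w = x = 3
∂L/∂w = 8 × 3 = 24

Claimed value: 22
Incorrect: The correct gradient is 24.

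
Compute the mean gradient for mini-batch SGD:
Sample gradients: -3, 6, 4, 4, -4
Average gradient = 1.4

Average = (1/5)(-3 + 6 + 4 + 4 + -4) = 7/5 = 1.4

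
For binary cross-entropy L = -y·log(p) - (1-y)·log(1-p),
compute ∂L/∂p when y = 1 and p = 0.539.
∂L/∂p = -1.855

∂L/∂p = -y/p + (1-y)/(1-p) = -1/0.539 + 0 = -1.855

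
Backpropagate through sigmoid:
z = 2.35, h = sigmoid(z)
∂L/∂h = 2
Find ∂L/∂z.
∂L/∂z = 0.159

σ(2.35) = 0.9129
σ'(2.35) = σ(2.35)(1 - σ(2.35)) = 0.9129 × 0.08707 = 0.07949
∂L/∂z = ∂L/∂h · σ'(z) = 2 × 0.07949 = 0.159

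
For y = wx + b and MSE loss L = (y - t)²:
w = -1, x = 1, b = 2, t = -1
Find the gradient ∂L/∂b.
∂L/∂b = 4

y = wx + b = (-1)(1) + 2 = 1
∂L/∂y = 2(y - t) = 2(1 - -1) = 4
∂y/∂b = 1
∂L/∂b = ∂L/∂y · ∂y/∂b = 4 × 1 = 4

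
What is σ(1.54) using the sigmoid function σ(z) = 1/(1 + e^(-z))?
0.8235

sigmoid(1.54) = 1/(1 + e^(-1.54)) = 1/(1 + 0.2144) = 0.8235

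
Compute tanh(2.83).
0.9931

tanh(2.83) = (e^(2.83) - e^(-2.83))/(e^(2.83) + e^(-2.83)) = 0.9931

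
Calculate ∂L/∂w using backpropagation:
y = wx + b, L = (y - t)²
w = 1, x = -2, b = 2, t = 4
∂L/∂w = 16

y = wx + b = (1)(-2) + 2 = 0
∂L/∂y = 2(y - t) = 2(0 - 4) = -8
∂y/∂w = x = -2
∂L/∂w = ∂L/∂y · ∂y/∂w = -8 × -2 = 16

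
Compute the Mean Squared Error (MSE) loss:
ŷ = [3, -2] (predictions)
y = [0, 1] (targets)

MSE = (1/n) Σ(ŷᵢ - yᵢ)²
MSE = 9

MSE = (1/2)((3-0)² + (-2-1)²) = (1/2)(9 + 9) = 9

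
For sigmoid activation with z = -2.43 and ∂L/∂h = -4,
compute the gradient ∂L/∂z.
∂L/∂z = -0.2975

σ(-2.43) = 0.08091
σ'(-2.43) = σ(-2.43)(1 - σ(-2.43)) = 0.08091 × 0.9191 = 0.07437
∂L/∂z = ∂L/∂h · σ'(z) = -4 × 0.07437 = -0.2975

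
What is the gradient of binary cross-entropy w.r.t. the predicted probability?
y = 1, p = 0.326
∂L/∂p = -3.067

∂L/∂p = -y/p + (1-y)/(1-p) = -1/0.326 + 0 = -3.067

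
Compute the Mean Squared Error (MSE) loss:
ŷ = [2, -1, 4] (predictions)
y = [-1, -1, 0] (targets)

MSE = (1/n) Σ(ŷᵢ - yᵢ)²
MSE = 8.333

MSE = (1/3)((2--1)² + (-1--1)² + (4-0)²) = (1/3)(9 + 0 + 16) = 8.333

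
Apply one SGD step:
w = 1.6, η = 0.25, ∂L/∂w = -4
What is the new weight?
w_new = 2.6

w_new = w - η·∂L/∂w = 1.6 - 0.25×(-4) = 1.6 - (-1) = 2.6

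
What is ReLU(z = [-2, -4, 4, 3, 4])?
h = [0, 0, 4, 3, 4]

ReLU applied element-wise: max(0,-2)=0, max(0,-4)=0, max(0,4)=4, max(0,3)=3, max(0,4)=4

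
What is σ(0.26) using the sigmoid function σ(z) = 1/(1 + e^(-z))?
0.5646

sigmoid(0.26) = 1/(1 + e^(-0.26)) = 1/(1 + 0.7711) = 0.5646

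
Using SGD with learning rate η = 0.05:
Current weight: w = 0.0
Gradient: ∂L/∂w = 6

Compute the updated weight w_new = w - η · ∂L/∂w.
w_new = -0.3

w_new = w - η·∂L/∂w = 0.0 - 0.05×(6) = 0.0 - (0.3) = -0.3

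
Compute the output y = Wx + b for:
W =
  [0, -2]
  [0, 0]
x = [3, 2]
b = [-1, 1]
y = [-5, 1]

Wx = [0×3 + -2×2, 0×3 + 0×2]
   = [-4, 0]
y = Wx + b = [-4 + -1, 0 + 1] = [-5, 1]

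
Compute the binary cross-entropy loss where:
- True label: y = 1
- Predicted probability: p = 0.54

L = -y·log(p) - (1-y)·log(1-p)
L = 0.6162

L = -1·log(0.54) - 0·log(0.46) = -log(0.54) = 0.6162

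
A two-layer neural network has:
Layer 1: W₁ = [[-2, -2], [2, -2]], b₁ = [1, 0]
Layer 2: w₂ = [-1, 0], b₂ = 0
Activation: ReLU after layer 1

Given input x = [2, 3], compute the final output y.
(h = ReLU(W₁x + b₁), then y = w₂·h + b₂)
y = 0

Layer 1 pre-activation: z₁ = [-9, -2]
After ReLU: h = [0, 0]
Layer 2 output: y = -1×0 + 0×0 + 0 = 0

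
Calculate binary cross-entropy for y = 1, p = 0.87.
L = 0.1393

L = -1·log(0.87) - 0·log(0.13) = -log(0.87) = 0.1393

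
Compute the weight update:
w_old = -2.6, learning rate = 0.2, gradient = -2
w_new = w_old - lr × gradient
w_new = -2.2

w_new = w - η·∂L/∂w = -2.6 - 0.2×(-2) = -2.6 - (-0.4) = -2.2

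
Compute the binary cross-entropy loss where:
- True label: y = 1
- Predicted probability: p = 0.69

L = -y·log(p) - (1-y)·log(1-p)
L = 0.3711

L = -1·log(0.69) - 0·log(0.31) = -log(0.69) = 0.3711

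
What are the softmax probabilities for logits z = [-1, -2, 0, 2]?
p = [0.0414, 0.0152, 0.1125, 0.831]

exp(z) = [0.3679, 0.1353, 1, 7.389]
Sum = 8.892
p = [0.0414, 0.0152, 0.1125, 0.831]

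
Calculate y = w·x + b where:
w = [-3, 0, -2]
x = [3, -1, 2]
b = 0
y = -13

y = (-3)(3) + (0)(-1) + (-2)(2) + 0 = -13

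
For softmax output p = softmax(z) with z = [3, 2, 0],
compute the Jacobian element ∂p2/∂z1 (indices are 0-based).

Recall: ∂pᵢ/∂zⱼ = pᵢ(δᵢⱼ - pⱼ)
∂p2/∂z1 = -0.009113

p = softmax(z) = [0.7054, 0.2595, 0.03512]
p2 = 0.03512, p1 = 0.2595

∂p2/∂z1 = -p2 × p1 = -0.03512 × 0.2595 = -0.009113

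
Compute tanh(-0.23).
-0.226

tanh(-0.23) = (e^(-0.23) - e^(0.23))/(e^(-0.23) + e^(0.23)) = -0.226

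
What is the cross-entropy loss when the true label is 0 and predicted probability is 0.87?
L = 2.04

L = -0·log(0.87) - 1·log(0.13) = -log(0.13) = 2.04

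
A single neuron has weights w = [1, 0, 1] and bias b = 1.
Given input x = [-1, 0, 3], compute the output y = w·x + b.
y = 3

y = (1)(-1) + (0)(0) + (1)(3) + 1 = 3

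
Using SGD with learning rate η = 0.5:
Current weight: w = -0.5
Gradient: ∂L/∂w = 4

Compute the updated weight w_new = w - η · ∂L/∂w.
w_new = -2.5

w_new = w - η·∂L/∂w = -0.5 - 0.5×(4) = -0.5 - (2) = -2.5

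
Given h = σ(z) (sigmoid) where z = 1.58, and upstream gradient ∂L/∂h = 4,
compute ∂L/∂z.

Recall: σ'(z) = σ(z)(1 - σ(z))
∂L/∂z = 0.5665

σ(1.58) = 0.8292
σ'(1.58) = σ(1.58)(1 - σ(1.58)) = 0.8292 × 0.1708 = 0.1416
∂L/∂z = ∂L/∂h · σ'(z) = 4 × 0.1416 = 0.5665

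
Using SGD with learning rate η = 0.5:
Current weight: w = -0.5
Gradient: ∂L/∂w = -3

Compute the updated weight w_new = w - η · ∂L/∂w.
w_new = 1

w_new = w - η·∂L/∂w = -0.5 - 0.5×(-3) = -0.5 - (-1.5) = 1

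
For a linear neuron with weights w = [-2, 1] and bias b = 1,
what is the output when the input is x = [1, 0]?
y = -1

y = (-2)(1) + (1)(0) + 1 = -1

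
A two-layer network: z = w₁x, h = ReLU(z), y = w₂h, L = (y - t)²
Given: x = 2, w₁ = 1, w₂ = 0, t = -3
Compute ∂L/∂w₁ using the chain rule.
∂L/∂w₁ = 0

Forward pass:
z = w₁x = 1×2 = 2
h = ReLU(2) = 2
y = w₂h = 0×2 = 0

Backward pass:
∂L/∂y = 2(y - t) = 2(0 - -3) = 6
∂y/∂h = w₂ = 0
∂h/∂z = 1 (ReLU derivative)
∂z/∂w₁ = x = 2

∂L/∂w₁ = 6 × 0 × 1 × 2 = 0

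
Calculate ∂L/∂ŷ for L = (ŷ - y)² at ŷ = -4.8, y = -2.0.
∂L/∂ŷ = -5.6

∂L/∂ŷ = 2(ŷ - y) = 2(-4.8 - -2.0) = 2(-2.8) = -5.6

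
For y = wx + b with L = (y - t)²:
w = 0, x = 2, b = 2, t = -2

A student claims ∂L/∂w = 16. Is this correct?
Correct

y = (0)(2) + 2 = 2
∂L/∂y = 2(y - t) = 2(2 - -2) = 8
∂y/∂w = x = 2
∂L/∂w = 8 × 2 = 16

Claimed value: 16
Correct: The correct gradient is 16.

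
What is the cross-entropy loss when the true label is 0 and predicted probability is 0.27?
L = 0.3147

L = -0·log(0.27) - 1·log(0.73) = -log(0.73) = 0.3147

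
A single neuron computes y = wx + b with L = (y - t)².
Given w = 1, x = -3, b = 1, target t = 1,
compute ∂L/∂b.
∂L/∂b = -6

y = wx + b = (1)(-3) + 1 = -2
∂L/∂y = 2(y - t) = 2(-2 - 1) = -6
∂y/∂b = 1
∂L/∂b = ∂L/∂y · ∂y/∂b = -6 × 1 = -6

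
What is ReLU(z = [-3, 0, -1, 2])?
h = [0, 0, 0, 2]

ReLU applied element-wise: max(0,-3)=0, max(0,0)=0, max(0,-1)=0, max(0,2)=2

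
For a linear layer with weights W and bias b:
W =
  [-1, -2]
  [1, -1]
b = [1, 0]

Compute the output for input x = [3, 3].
y = [-8, 0]

Wx = [-1×3 + -2×3, 1×3 + -1×3]
   = [-9, 0]
y = Wx + b = [-9 + 1, 0 + 0] = [-8, 0]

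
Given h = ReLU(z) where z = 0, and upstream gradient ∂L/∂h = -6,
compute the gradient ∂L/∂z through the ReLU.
∂L/∂z = 0

h = ReLU(0) = 0
At z = 0: ∂h/∂z = 0 (by convention)
∂L/∂z = ∂L/∂h · ∂h/∂z = -6 × 0 = 0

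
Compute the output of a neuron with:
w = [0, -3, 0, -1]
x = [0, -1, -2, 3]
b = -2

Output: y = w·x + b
y = -2

y = (0)(0) + (-3)(-1) + (0)(-2) + (-1)(3) + -2 = -2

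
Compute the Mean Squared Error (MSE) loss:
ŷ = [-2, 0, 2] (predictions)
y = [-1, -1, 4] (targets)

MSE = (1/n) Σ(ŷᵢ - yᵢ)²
MSE = 2

MSE = (1/3)((-2--1)² + (0--1)² + (2-4)²) = (1/3)(1 + 1 + 4) = 2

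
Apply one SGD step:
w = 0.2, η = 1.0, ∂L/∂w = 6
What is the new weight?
w_new = -5.8

w_new = w - η·∂L/∂w = 0.2 - 1.0×(6) = 0.2 - (6) = -5.8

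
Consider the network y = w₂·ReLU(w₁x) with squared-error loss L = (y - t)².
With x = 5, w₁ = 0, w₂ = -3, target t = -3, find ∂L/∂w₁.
∂L/∂w₁ = 0

Forward pass:
z = w₁x = 0×5 = 0
h = ReLU(0) = 0
y = w₂h = -3×0 = 0

Backward pass:
∂L/∂y = 2(y - t) = 2(0 - -3) = 6
∂y/∂h = w₂ = -3
∂h/∂z = 0 (ReLU derivative)
∂z/∂w₁ = x = 5

∂L/∂w₁ = 6 × -3 × 0 × 5 = 0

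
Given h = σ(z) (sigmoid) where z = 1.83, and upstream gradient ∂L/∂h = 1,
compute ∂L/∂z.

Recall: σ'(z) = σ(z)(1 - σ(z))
∂L/∂z = 0.1191

σ(1.83) = 0.8618
σ'(1.83) = σ(1.83)(1 - σ(1.83)) = 0.8618 × 0.1382 = 0.1191
∂L/∂z = ∂L/∂h · σ'(z) = 1 × 0.1191 = 0.1191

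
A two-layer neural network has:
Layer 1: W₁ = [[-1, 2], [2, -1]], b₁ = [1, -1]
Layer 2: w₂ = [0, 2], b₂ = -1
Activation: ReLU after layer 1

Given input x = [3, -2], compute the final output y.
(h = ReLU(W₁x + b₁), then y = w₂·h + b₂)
y = 13

Layer 1 pre-activation: z₁ = [-6, 7]
After ReLU: h = [0, 7]
Layer 2 output: y = 0×0 + 2×7 + -1 = 13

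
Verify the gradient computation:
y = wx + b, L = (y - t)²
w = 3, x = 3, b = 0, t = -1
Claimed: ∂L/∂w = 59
Incorrect

y = (3)(3) + 0 = 9
∂L/∂y = 2(y - t) = 2(9 - -1) = 20
∂y/∂w = x = 3
∂L/∂w = 20 × 3 = 60

Claimed value: 59
Incorrect: The correct gradient is 60.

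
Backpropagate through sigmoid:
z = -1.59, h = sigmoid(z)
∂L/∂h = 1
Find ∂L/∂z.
∂L/∂z = 0.1407

σ(-1.59) = 0.1694
σ'(-1.59) = σ(-1.59)(1 - σ(-1.59)) = 0.1694 × 0.8306 = 0.1407
∂L/∂z = ∂L/∂h · σ'(z) = 1 × 0.1407 = 0.1407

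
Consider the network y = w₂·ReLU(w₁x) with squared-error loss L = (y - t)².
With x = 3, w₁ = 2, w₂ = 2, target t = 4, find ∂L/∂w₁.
∂L/∂w₁ = 96

Forward pass:
z = w₁x = 2×3 = 6
h = ReLU(6) = 6
y = w₂h = 2×6 = 12

Backward pass:
∂L/∂y = 2(y - t) = 2(12 - 4) = 16
∂y/∂h = w₂ = 2
∂h/∂z = 1 (ReLU derivative)
∂z/∂w₁ = x = 3

∂L/∂w₁ = 16 × 2 × 1 × 3 = 96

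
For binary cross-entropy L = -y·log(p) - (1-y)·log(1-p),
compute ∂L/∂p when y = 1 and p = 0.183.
∂L/∂p = -5.464

∂L/∂p = -y/p + (1-y)/(1-p) = -1/0.183 + 0 = -5.464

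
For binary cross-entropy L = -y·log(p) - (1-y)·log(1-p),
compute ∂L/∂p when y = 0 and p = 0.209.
∂L/∂p = 1.264

∂L/∂p = -y/p + (1-y)/(1-p) = 0 + 1/0.791 = 1.264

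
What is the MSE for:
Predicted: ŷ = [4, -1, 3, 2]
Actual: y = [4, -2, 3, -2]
MSE = 4.25

MSE = (1/4)((4-4)² + (-1--2)² + (3-3)² + (2--2)²) = (1/4)(0 + 1 + 0 + 16) = 4.25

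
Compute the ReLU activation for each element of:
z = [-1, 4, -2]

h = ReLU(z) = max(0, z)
h = [0, 4, 0]

ReLU applied element-wise: max(0,-1)=0, max(0,4)=4, max(0,-2)=0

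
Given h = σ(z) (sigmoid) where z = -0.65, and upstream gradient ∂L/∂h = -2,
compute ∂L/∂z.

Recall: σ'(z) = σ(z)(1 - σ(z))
∂L/∂z = -0.4507

σ(-0.65) = 0.343
σ'(-0.65) = σ(-0.65)(1 - σ(-0.65)) = 0.343 × 0.657 = 0.2253
∂L/∂z = ∂L/∂h · σ'(z) = -2 × 0.2253 = -0.4507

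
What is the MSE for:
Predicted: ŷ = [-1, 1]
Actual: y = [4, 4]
MSE = 17

MSE = (1/2)((-1-4)² + (1-4)²) = (1/2)(25 + 9) = 17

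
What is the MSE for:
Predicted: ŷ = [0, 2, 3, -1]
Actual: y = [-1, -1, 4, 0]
MSE = 3

MSE = (1/4)((0--1)² + (2--1)² + (3-4)² + (-1-0)²) = (1/4)(1 + 9 + 1 + 1) = 3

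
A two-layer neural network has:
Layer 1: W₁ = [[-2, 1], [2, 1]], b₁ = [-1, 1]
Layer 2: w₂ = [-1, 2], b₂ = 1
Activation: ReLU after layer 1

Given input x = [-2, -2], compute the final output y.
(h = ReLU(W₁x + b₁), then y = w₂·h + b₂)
y = 0

Layer 1 pre-activation: z₁ = [1, -5]
After ReLU: h = [1, 0]
Layer 2 output: y = -1×1 + 2×0 + 1 = 0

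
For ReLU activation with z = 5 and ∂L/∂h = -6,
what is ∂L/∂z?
∂L/∂z = -6

h = ReLU(5) = 5
Since z > 0: ∂h/∂z = 1
∂L/∂z = ∂L/∂h · ∂h/∂z = -6 × 1 = -6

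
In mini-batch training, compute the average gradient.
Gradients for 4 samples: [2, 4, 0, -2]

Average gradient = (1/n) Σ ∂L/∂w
Average gradient = 1

Average = (1/4)(2 + 4 + 0 + -2) = 4/4 = 1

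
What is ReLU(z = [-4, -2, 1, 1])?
h = [0, 0, 1, 1]

ReLU applied element-wise: max(0,-4)=0, max(0,-2)=0, max(0,1)=1, max(0,1)=1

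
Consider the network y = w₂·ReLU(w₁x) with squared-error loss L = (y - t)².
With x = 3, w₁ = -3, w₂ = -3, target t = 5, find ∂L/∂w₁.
∂L/∂w₁ = 0

Forward pass:
z = w₁x = -3×3 = -9
h = ReLU(-9) = 0
y = w₂h = -3×0 = 0

Backward pass:
∂L/∂y = 2(y - t) = 2(0 - 5) = -10
∂y/∂h = w₂ = -3
∂h/∂z = 0 (ReLU derivative)
∂z/∂w₁ = x = 3

∂L/∂w₁ = -10 × -3 × 0 × 3 = 0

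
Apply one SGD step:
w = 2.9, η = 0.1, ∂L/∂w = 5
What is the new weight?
w_new = 2.4

w_new = w - η·∂L/∂w = 2.9 - 0.1×(5) = 2.9 - (0.5) = 2.4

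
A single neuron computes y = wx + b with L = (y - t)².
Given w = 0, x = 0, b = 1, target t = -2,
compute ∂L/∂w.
∂L/∂w = 0

y = wx + b = (0)(0) + 1 = 1
∂L/∂y = 2(y - t) = 2(1 - -2) = 6
∂y/∂w = x = 0
∂L/∂w = ∂L/∂y · ∂y/∂w = 6 × 0 = 0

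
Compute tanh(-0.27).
-0.2636

tanh(-0.27) = (e^(-0.27) - e^(0.27))/(e^(-0.27) + e^(0.27)) = -0.2636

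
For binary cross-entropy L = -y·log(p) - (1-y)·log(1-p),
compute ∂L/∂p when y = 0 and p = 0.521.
∂L/∂p = 2.088

∂L/∂p = -y/p + (1-y)/(1-p) = 0 + 1/0.479 = 2.088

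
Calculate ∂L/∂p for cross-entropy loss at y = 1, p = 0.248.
∂L/∂p = -4.032

∂L/∂p = -y/p + (1-y)/(1-p) = -1/0.248 + 0 = -4.032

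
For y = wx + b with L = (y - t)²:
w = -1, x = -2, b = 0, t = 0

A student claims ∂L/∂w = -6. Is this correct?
Incorrect

y = (-1)(-2) + 0 = 2
∂L/∂y = 2(y - t) = 2(2 - 0) = 4
∂y/∂w = x = -2
∂L/∂w = 4 × -2 = -8

Claimed value: -6
Incorrect: The correct gradient is -8.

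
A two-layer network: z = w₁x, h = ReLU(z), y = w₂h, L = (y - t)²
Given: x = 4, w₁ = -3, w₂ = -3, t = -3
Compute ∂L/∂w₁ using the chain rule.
∂L/∂w₁ = 0

Forward pass:
z = w₁x = -3×4 = -12
h = ReLU(-12) = 0
y = w₂h = -3×0 = 0

Backward pass:
∂L/∂y = 2(y - t) = 2(0 - -3) = 6
∂y/∂h = w₂ = -3
∂h/∂z = 0 (ReLU derivative)
∂z/∂w₁ = x = 4

∂L/∂w₁ = 6 × -3 × 0 × 4 = 0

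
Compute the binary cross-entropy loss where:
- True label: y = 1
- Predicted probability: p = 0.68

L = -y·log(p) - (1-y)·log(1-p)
L = 0.3857

L = -1·log(0.68) - 0·log(0.32) = -log(0.68) = 0.3857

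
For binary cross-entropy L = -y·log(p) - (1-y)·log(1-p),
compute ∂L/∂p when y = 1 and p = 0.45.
∂L/∂p = -2.222

∂L/∂p = -y/p + (1-y)/(1-p) = -1/0.45 + 0 = -2.222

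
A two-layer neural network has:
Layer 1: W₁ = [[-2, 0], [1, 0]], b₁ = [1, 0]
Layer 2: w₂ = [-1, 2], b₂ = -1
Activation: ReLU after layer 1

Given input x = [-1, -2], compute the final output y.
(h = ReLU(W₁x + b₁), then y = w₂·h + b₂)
y = -4

Layer 1 pre-activation: z₁ = [3, -1]
After ReLU: h = [3, 0]
Layer 2 output: y = -1×3 + 2×0 + -1 = -4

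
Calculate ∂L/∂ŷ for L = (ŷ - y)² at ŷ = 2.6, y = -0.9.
∂L/∂ŷ = 7.0

∂L/∂ŷ = 2(ŷ - y) = 2(2.6 - -0.9) = 2(3.5) = 7.0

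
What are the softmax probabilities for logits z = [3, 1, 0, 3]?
p = [0.4576, 0.0619, 0.0228, 0.4576]

exp(z) = [20.09, 2.718, 1, 20.09]
Sum = 43.89
p = [0.4576, 0.0619, 0.0228, 0.4576]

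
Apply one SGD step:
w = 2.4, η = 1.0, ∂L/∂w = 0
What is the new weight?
w_new = 2.4

w_new = w - η·∂L/∂w = 2.4 - 1.0×(0) = 2.4 - (0) = 2.4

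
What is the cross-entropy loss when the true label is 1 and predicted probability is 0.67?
L = 0.4005

L = -1·log(0.67) - 0·log(0.33) = -log(0.67) = 0.4005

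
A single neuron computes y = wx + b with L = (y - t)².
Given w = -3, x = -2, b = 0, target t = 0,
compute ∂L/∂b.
∂L/∂b = 12

y = wx + b = (-3)(-2) + 0 = 6
∂L/∂y = 2(y - t) = 2(6 - 0) = 12
∂y/∂b = 1
∂L/∂b = ∂L/∂y · ∂y/∂b = 12 × 1 = 12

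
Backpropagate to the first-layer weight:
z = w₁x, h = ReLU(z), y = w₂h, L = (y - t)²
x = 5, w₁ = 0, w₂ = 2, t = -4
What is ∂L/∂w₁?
∂L/∂w₁ = 0

Forward pass:
z = w₁x = 0×5 = 0
h = ReLU(0) = 0
y = w₂h = 2×0 = 0

Backward pass:
∂L/∂y = 2(y - t) = 2(0 - -4) = 8
∂y/∂h = w₂ = 2
∂h/∂z = 0 (ReLU derivative)
∂z/∂w₁ = x = 5

∂L/∂w₁ = 8 × 2 × 0 × 5 = 0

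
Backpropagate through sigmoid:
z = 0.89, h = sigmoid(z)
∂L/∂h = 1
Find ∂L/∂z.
∂L/∂z = 0.2064

σ(0.89) = 0.7089
σ'(0.89) = σ(0.89)(1 - σ(0.89)) = 0.7089 × 0.2911 = 0.2064
∂L/∂z = ∂L/∂h · σ'(z) = 1 × 0.2064 = 0.2064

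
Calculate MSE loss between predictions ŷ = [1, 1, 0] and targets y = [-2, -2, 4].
MSE = 11.33

MSE = (1/3)((1--2)² + (1--2)² + (0-4)²) = (1/3)(9 + 9 + 16) = 11.33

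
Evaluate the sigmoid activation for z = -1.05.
0.2592

sigmoid(-1.05) = 1/(1 + e^(1.05)) = 1/(1 + 2.858) = 0.2592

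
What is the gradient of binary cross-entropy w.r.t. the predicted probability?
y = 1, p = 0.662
∂L/∂p = -1.511

∂L/∂p = -y/p + (1-y)/(1-p) = -1/0.662 + 0 = -1.511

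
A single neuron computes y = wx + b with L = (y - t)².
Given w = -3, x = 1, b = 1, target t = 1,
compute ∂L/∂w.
∂L/∂w = -6

y = wx + b = (-3)(1) + 1 = -2
∂L/∂y = 2(y - t) = 2(-2 - 1) = -6
∂y/∂w = x = 1
∂L/∂w = ∂L/∂y · ∂y/∂w = -6 × 1 = -6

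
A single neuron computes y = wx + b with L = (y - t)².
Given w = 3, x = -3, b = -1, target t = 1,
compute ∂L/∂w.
∂L/∂w = 66

y = wx + b = (3)(-3) + -1 = -10
∂L/∂y = 2(y - t) = 2(-10 - 1) = -22
∂y/∂w = x = -3
∂L/∂w = ∂L/∂y · ∂y/∂w = -22 × -3 = 66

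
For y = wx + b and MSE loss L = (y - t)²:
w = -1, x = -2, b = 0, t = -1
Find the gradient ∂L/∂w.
∂L/∂w = -12

y = wx + b = (-1)(-2) + 0 = 2
∂L/∂y = 2(y - t) = 2(2 - -1) = 6
∂y/∂w = x = -2
∂L/∂w = ∂L/∂y · ∂y/∂w = 6 × -2 = -12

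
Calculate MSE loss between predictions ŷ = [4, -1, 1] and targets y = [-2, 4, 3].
MSE = 21.67

MSE = (1/3)((4--2)² + (-1-4)² + (1-3)²) = (1/3)(36 + 25 + 4) = 21.67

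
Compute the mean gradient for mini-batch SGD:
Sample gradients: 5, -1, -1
Average gradient = 1

Average = (1/3)(5 + -1 + -1) = 3/3 = 1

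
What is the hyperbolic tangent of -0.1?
-0.09967

tanh(-0.1) = (e^(-0.1) - e^(0.1))/(e^(-0.1) + e^(0.1)) = -0.09967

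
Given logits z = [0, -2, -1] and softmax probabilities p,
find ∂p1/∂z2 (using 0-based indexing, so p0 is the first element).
∂p1/∂z2 = -0.02203

p = softmax(z) = [0.6652, 0.09003, 0.2447]
p1 = 0.09003, p2 = 0.2447

∂p1/∂z2 = -p1 × p2 = -0.09003 × 0.2447 = -0.02203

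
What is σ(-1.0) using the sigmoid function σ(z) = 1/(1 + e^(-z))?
0.2689

sigmoid(-1.0) = 1/(1 + e^(1.0)) = 1/(1 + 2.718) = 0.2689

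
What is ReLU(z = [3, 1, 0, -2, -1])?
h = [3, 1, 0, 0, 0]

ReLU applied element-wise: max(0,3)=3, max(0,1)=1, max(0,0)=0, max(0,-2)=0, max(0,-1)=0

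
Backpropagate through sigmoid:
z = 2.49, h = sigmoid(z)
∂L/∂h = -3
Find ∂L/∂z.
∂L/∂z = -0.2121

σ(2.49) = 0.9234
σ'(2.49) = σ(2.49)(1 - σ(2.49)) = 0.9234 × 0.07656 = 0.0707
∂L/∂z = ∂L/∂h · σ'(z) = -3 × 0.0707 = -0.2121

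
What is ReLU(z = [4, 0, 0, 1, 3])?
h = [4, 0, 0, 1, 3]

ReLU applied element-wise: max(0,4)=4, max(0,0)=0, max(0,0)=0, max(0,1)=1, max(0,3)=3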